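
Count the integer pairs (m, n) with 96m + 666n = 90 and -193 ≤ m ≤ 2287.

gcd(666, 96) = 6  (666 = 6×96 + 90, 96 = 1×90 + 6, 90 = 15×6).
Back-substituting, 96×(7) + 666×(-1) = 6.
Scale by 15: particular solution (105, -15); reduce m mod 111: (105, -15).
General solution: m = 105 + 111t, n = -15 - 16t for integer t.
-193 ≤ 105 + 111t ≤ 2287 gives t ∈ [-2, 19], which is 22 values.

22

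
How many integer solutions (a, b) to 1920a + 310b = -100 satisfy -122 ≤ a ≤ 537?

21

gcd(1920, 310):
  1920 = 6×310 + 60
  310 = 5×60 + 10
  60 = 6×10
so gcd(1920, 310) = 10.
Back-substitute for Bézout coefficients:
  10 = 310 - 5×60
  ... = 1920×(-5) + 310×(31)
Scale by -10: particular solution (50, -310); reduce a mod 31: (19, -118).
General solution: a = 19 + 31t, b = -118 - 192t for integer t.
-122 ≤ 19 + 31t ≤ 537 gives t ∈ [-4, 16], which is 21 values.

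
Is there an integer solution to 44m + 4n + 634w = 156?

gcd(44, 4) = 4  (44 = 11*4).
gcd(4, 634) = 2.
2 divides 156, so integer solutions exist.

yes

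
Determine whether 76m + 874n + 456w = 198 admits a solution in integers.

no

gcd(874, 76) = 38  (874 = 11×76 + 38, 76 = 2×38).
gcd(38, 456) = 38.
38 does not divide 198 (remainder 8), so no integer solutions.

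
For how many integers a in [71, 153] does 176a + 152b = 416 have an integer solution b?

4

gcd(176, 152):
  176 = 1×152 + 24
  152 = 6×24 + 8
  24 = 3×8
so gcd(176, 152) = 8.
Back-substitute for Bézout coefficients:
  8 = 152 - 6×24
  ... = 176×(-6) + 152×(7)
Scale by 52: particular solution (-312, 364); reduce a mod 19: (11, -10).
General solution: a = 11 + 19t, b = -10 - 22t for integer t.
71 ≤ 11 + 19t ≤ 153 gives t ∈ [4, 7], which is 4 values.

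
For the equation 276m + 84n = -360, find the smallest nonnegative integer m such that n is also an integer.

6

gcd(276, 84) = 12.
12 divides -360, so solutions exist.
By Bézout, 276*(-3) + 84*(10) = 12.
Scale by -360/12 = -30: (m₀, n₀) = (90, -300).
General solution: m = 90 + 7t, n = -300 - 23t for integer t.
m ≥ 0: smallest is 90 mod 7 = 6 (at t = -12), with n = -24.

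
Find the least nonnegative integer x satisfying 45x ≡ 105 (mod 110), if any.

17

gcd(110, 45) = 5.
5 divides 105, so solutions exist.
By Bézout, 45*(5) + 110*(-2) = 5.
So 45*(5) ≡ 5 (mod 110); multiply by 21: x ≡ 105 (mod 22).
Smallest nonnegative: x = 105 mod 22 = 17.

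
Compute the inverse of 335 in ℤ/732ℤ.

gcd(732, 335) = 1.
By Bézout, 335·(59) + 732·(-27) = 1.
So 335·59 ≡ 1 (mod 732), and 59 mod 732 = 59.

59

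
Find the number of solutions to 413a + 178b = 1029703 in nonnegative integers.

gcd(413, 178):
  413 = 2·178 + 57
  178 = 3·57 + 7
  57 = 8·7 + 1
  7 = 7·1
so gcd(413, 178) = 1.
Back-substitute for Bézout coefficients:
  1 = 57 - 8·7
  ... = 413·(25) + 178·(-58)
Scale by 1029703: one solution is (25742575, -59722774). Reduce a mod 178: (37, 5699).
General: a = 37 + 178t, b = 5699 - 413t.
a ≥ 0 ⇒ t ≥ 0; b ≥ 0 ⇒ t ≤ 13. So t ∈ [0, 13]: 14 solutions.

14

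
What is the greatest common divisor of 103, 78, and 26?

gcd(103, 78) = 1.
gcd(1, 26) = 1.

1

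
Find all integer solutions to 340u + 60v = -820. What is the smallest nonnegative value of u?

2

gcd(340, 60) = 20.
20 divides -820, so solutions exist.
By Bézout, 340×(-1) + 60×(6) = 20.
Scale by -820/20 = -41: (u₀, v₀) = (41, -246).
General solution: u = 41 + 3t, v = -246 - 17t for integer t.
u ≥ 0: smallest is 41 mod 3 = 2 (at t = -13), with v = -25.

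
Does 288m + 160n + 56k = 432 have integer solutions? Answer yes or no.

yes

gcd(288, 160) = 32  (288 = 1·160 + 128, 160 = 1·128 + 32, 128 = 4·32).
gcd(32, 56) = 8.
8 divides 432, so integer solutions exist.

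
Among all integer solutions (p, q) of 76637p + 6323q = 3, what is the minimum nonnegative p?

1695

gcd(76637, 6323) = 1.
1 divides 3, so solutions exist.
By Bézout, 76637×(565) + 6323×(-6848) = 1.
Scale by 3/1 = 3: (p₀, q₀) = (1695, -20544).
General solution: p = 1695 + 6323t, q = -20544 - 76637t for integer t.
p ≥ 0: smallest is 1695 mod 6323 = 1695 (at t = 0), with q = -20544.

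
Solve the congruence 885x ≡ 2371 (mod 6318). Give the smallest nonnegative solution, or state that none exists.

no solution

gcd(6318, 885) = 3.
3 does not divide 2371, so the congruence has no solution.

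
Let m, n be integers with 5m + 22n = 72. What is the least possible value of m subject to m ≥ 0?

10

gcd(22, 5) = 1  (22 = 4*5 + 2, 5 = 2*2 + 1, 2 = 2*1).
1 divides 72, so solutions exist.
Back-substituting, 5*(9) + 22*(-2) = 1.
Scale by 72/1 = 72: (m₀, n₀) = (648, -144).
General solution: m = 648 + 22t, n = -144 - 5t for integer t.
m ≥ 0: smallest is 648 mod 22 = 10 (at t = -29), with n = 1.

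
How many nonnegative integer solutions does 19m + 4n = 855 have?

gcd(19, 4) = 1.
By Bézout, 19*(-1) + 4*(5) = 1.
One solution: (1, 209).
General: m = 1 + 4t, n = 209 - 19t.
m ≥ 0 ⇒ t ≥ 0; n ≥ 0 ⇒ t ≤ 11. So t ∈ [0, 11]: 12 solutions.

12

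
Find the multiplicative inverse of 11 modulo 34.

gcd(34, 11) = 1  (34 = 3*11 + 1, 11 = 11*1).
Back-substituting, 11*(-3) + 34*(1) = 1.
So 11*-3 ≡ 1 (mod 34), and -3 mod 34 = 31.

31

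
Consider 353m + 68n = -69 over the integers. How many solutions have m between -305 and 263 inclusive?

9

gcd(353, 68) = 1.
By Bézout, 353·(21) + 68·(-109) = 1.
Particular solution: (47, -245).
General solution: m = 47 + 68t, n = -245 - 353t for integer t.
-305 ≤ 47 + 68t ≤ 263 gives t ∈ [-5, 3], which is 9 values.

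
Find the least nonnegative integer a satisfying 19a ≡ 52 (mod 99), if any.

gcd(99, 19):
  99 = 5·19 + 4
  19 = 4·4 + 3
  4 = 1·3 + 1
  3 = 3·1
so gcd(99, 19) = 1.
1 divides 52, so solutions exist.
Back-substitute for Bézout coefficients:
  1 = 4 - 1·3
  ... = 19·(-26) + 99·(5)
So 19·(-26) ≡ 1 (mod 99); multiply by 52: a ≡ -1352 (mod 99).
Smallest nonnegative: a = -1352 mod 99 = 34.

34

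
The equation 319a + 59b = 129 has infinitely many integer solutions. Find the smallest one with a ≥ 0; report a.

gcd(319, 59):
  319 = 5·59 + 24
  59 = 2·24 + 11
  24 = 2·11 + 2
  11 = 5·2 + 1
  2 = 2·1
so gcd(319, 59) = 1.
1 divides 129, so solutions exist.
Back-substitute for Bézout coefficients:
  1 = 11 - 5·2
  ... = 319·(-27) + 59·(146)
Scale by 129/1 = 129: (a₀, b₀) = (-3483, 18834).
General solution: a = -3483 + 59t, b = 18834 - 319t for integer t.
a ≥ 0: smallest is -3483 mod 59 = 57 (at t = 60), with b = -306.

57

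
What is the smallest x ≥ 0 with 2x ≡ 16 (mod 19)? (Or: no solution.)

gcd(19, 2):
  19 = 9×2 + 1
  2 = 2×1
so gcd(19, 2) = 1.
1 divides 16, so solutions exist.
Back-substitute for Bézout coefficients:
  1 = 19 - 9×2
  ... = 2×(-9) + 19×(1)
So 2×(-9) ≡ 1 (mod 19); multiply by 16: x ≡ -144 (mod 19).
Smallest nonnegative: x = -144 mod 19 = 8.

8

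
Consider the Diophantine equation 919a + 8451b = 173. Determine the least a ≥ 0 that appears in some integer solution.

2198

gcd(8451, 919):
  8451 = 9·919 + 180
  919 = 5·180 + 19
  180 = 9·19 + 9
  19 = 2·9 + 1
  9 = 9·1
so gcd(8451, 919) = 1.
1 divides 173, so solutions exist.
Back-substitute for Bézout coefficients:
  1 = 19 - 2·9
  ... = 919·(892) + 8451·(-97)
Scale by 173/1 = 173: (a₀, b₀) = (154316, -16781).
General solution: a = 154316 + 8451t, b = -16781 - 919t for integer t.
a ≥ 0: smallest is 154316 mod 8451 = 2198 (at t = -18), with b = -239.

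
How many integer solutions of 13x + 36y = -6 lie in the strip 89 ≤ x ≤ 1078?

28

gcd(36, 13) = 1  (36 = 2×13 + 10, 13 = 1×10 + 3, 10 = 3×3 + 1, 3 = 3×1).
Back-substituting, 13×(-11) + 36×(4) = 1.
Scale by -6: particular solution (66, -24); reduce x mod 36: (30, -11).
General solution: x = 30 + 36t, y = -11 - 13t for integer t.
89 ≤ 30 + 36t ≤ 1078 gives t ∈ [2, 29], which is 28 values.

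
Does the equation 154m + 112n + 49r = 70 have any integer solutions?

yes

gcd(154, 112) = 14.
gcd(14, 49) = 7.
7 divides 70, so integer solutions exist.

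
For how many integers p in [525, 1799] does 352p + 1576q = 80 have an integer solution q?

gcd(1576, 352):
  1576 = 4*352 + 168
  352 = 2*168 + 16
  168 = 10*16 + 8
  16 = 2*8
so gcd(1576, 352) = 8.
Back-substitute for Bézout coefficients:
  8 = 168 - 10*16
  ... = 352*(-94) + 1576*(21)
Scale by 10: particular solution (-940, 210); reduce p mod 197: (45, -10).
General solution: p = 45 + 197t, q = -10 - 44t for integer t.
525 ≤ 45 + 197t ≤ 1799 gives t ∈ [3, 8], which is 6 values.

6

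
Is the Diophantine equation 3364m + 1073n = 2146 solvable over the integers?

yes

gcd(3364, 1073) = 29  (3364 = 3·1073 + 145, 1073 = 7·145 + 58, 145 = 2·58 + 29, 58 = 2·29).
29 divides 2146, so integer solutions exist.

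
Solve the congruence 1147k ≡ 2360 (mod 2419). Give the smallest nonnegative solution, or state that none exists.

59

gcd(2419, 1147):
  2419 = 2*1147 + 125
  1147 = 9*125 + 22
  125 = 5*22 + 15
  22 = 1*15 + 7
  15 = 2*7 + 1
  7 = 7*1
so gcd(2419, 1147) = 1.
1 divides 2360, so solutions exist.
Back-substitute for Bézout coefficients:
  1 = 15 - 2*7
  ... = 1147*(-329) + 2419*(156)
So 1147*(-329) ≡ 1 (mod 2419); multiply by 2360: k ≡ -776440 (mod 2419).
Smallest nonnegative: k = -776440 mod 2419 = 59.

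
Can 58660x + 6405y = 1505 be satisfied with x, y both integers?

yes

gcd(58660, 6405):
  58660 = 9*6405 + 1015
  6405 = 6*1015 + 315
  1015 = 3*315 + 70
  315 = 4*70 + 35
  70 = 2*35
so gcd(58660, 6405) = 35.
35 divides 1505, so integer solutions exist.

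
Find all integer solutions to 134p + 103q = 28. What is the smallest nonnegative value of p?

gcd(134, 103):
  134 = 1*103 + 31
  103 = 3*31 + 10
  31 = 3*10 + 1
  10 = 10*1
so gcd(134, 103) = 1.
1 divides 28, so solutions exist.
Back-substitute for Bézout coefficients:
  1 = 31 - 3*10
  ... = 134*(10) + 103*(-13)
Scale by 28/1 = 28: (p₀, q₀) = (280, -364).
General solution: p = 280 + 103t, q = -364 - 134t for integer t.
p ≥ 0: smallest is 280 mod 103 = 74 (at t = -2), with q = -96.

74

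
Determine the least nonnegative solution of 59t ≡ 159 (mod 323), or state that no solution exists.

gcd(323, 59):
  323 = 5×59 + 28
  59 = 2×28 + 3
  28 = 9×3 + 1
  3 = 3×1
so gcd(323, 59) = 1.
1 divides 159, so solutions exist.
Back-substitute for Bézout coefficients:
  1 = 28 - 9×3
  ... = 59×(-104) + 323×(19)
So 59×(-104) ≡ 1 (mod 323); multiply by 159: t ≡ -16536 (mod 323).
Smallest nonnegative: t = -16536 mod 323 = 260.

260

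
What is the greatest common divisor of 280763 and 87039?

gcd(280763, 87039):
  280763 = 3·87039 + 19646
  87039 = 4·19646 + 8455
  19646 = 2·8455 + 2736
  8455 = 3·2736 + 247
  2736 = 11·247 + 19
  247 = 13·19
so gcd(280763, 87039) = 19.

19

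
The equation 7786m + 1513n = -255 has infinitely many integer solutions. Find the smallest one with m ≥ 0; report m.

81

gcd(7786, 1513) = 17  (7786 = 5*1513 + 221, 1513 = 6*221 + 187, 221 = 1*187 + 34, 187 = 5*34 + 17, 34 = 2*17).
17 divides -255, so solutions exist.
Back-substituting, 7786*(-41) + 1513*(211) = 17.
Scale by -255/17 = -15: (m₀, n₀) = (615, -3165).
General solution: m = 615 + 89t, n = -3165 - 458t for integer t.
m ≥ 0: smallest is 615 mod 89 = 81 (at t = -6), with n = -417.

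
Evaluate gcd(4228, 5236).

28

gcd(5236, 4228):
  5236 = 1×4228 + 1008
  4228 = 4×1008 + 196
  1008 = 5×196 + 28
  196 = 7×28
so gcd(5236, 4228) = 28.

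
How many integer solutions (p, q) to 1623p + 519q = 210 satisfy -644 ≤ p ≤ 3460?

24

gcd(1623, 519):
  1623 = 3·519 + 66
  519 = 7·66 + 57
  66 = 1·57 + 9
  57 = 6·9 + 3
  9 = 3·3
so gcd(1623, 519) = 3.
Back-substitute for Bézout coefficients:
  3 = 57 - 6·9
  ... = 1623·(-55) + 519·(172)
Scale by 70: particular solution (-3850, 12040); reduce p mod 173: (129, -403).
General solution: p = 129 + 173t, q = -403 - 541t for integer t.
-644 ≤ 129 + 173t ≤ 3460 gives t ∈ [-4, 19], which is 24 values.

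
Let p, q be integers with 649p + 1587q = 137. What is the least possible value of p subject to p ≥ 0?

gcd(1587, 649):
  1587 = 2*649 + 289
  649 = 2*289 + 71
  289 = 4*71 + 5
  71 = 14*5 + 1
  5 = 5*1
so gcd(1587, 649) = 1.
1 divides 137, so solutions exist.
Back-substitute for Bézout coefficients:
  1 = 71 - 14*5
  ... = 649*(313) + 1587*(-128)
Scale by 137/1 = 137: (p₀, q₀) = (42881, -17536).
General solution: p = 42881 + 1587t, q = -17536 - 649t for integer t.
p ≥ 0: smallest is 42881 mod 1587 = 32 (at t = -27), with q = -13.

32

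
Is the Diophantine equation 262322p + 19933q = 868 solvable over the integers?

gcd(262322, 19933) = 31.
31 divides 868, so integer solutions exist.

yes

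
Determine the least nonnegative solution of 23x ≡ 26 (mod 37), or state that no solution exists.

gcd(37, 23):
  37 = 1*23 + 14
  23 = 1*14 + 9
  14 = 1*9 + 5
  9 = 1*5 + 4
  5 = 1*4 + 1
  4 = 4*1
so gcd(37, 23) = 1.
1 divides 26, so solutions exist.
Back-substitute for Bézout coefficients:
  1 = 5 - 1*4
  ... = 23*(-8) + 37*(5)
So 23*(-8) ≡ 1 (mod 37); multiply by 26: x ≡ -208 (mod 37).
Smallest nonnegative: x = -208 mod 37 = 14.

14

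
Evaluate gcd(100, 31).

1

gcd(100, 31):
  100 = 3·31 + 7
  31 = 4·7 + 3
  7 = 2·3 + 1
  3 = 3·1
so gcd(100, 31) = 1.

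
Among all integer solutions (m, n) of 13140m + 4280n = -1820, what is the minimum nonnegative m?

gcd(13140, 4280):
  13140 = 3×4280 + 300
  4280 = 14×300 + 80
  300 = 3×80 + 60
  80 = 1×60 + 20
  60 = 3×20
so gcd(13140, 4280) = 20.
20 divides -1820, so solutions exist.
Back-substitute for Bézout coefficients:
  20 = 80 - 1×60
  ... = 13140×(-57) + 4280×(175)
Scale by -1820/20 = -91: (m₀, n₀) = (5187, -15925).
General solution: m = 5187 + 214t, n = -15925 - 657t for integer t.
m ≥ 0: smallest is 5187 mod 214 = 51 (at t = -24), with n = -157.

51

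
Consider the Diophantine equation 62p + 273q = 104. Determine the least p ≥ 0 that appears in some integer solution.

gcd(273, 62):
  273 = 4×62 + 25
  62 = 2×25 + 12
  25 = 2×12 + 1
  12 = 12×1
so gcd(273, 62) = 1.
1 divides 104, so solutions exist.
Back-substitute for Bézout coefficients:
  1 = 25 - 2×12
  ... = 62×(-22) + 273×(5)
Scale by 104/1 = 104: (p₀, q₀) = (-2288, 520).
General solution: p = -2288 + 273t, q = 520 - 62t for integer t.
p ≥ 0: smallest is -2288 mod 273 = 169 (at t = 9), with q = -38.

169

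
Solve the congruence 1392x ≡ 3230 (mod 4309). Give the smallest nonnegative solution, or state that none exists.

3005

gcd(4309, 1392) = 1  (4309 = 3·1392 + 133, 1392 = 10·133 + 62, 133 = 2·62 + 9, 62 = 6·9 + 8, 9 = 1·8 + 1, 8 = 8·1).
1 divides 3230, so solutions exist.
Back-substituting, 1392·(-486) + 4309·(157) = 1.
So 1392·(-486) ≡ 1 (mod 4309); multiply by 3230: x ≡ -1569780 (mod 4309).
Smallest nonnegative: x = -1569780 mod 4309 = 3005.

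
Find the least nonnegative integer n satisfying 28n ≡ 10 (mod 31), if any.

7

gcd(31, 28) = 1  (31 = 1*28 + 3, 28 = 9*3 + 1, 3 = 3*1).
1 divides 10, so solutions exist.
Back-substituting, 28*(10) + 31*(-9) = 1.
So 28*(10) ≡ 1 (mod 31); multiply by 10: n ≡ 100 (mod 31).
Smallest nonnegative: n = 100 mod 31 = 7.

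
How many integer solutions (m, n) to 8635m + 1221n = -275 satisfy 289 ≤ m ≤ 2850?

23

gcd(8635, 1221):
  8635 = 7*1221 + 88
  1221 = 13*88 + 77
  88 = 1*77 + 11
  77 = 7*11
so gcd(8635, 1221) = 11.
Back-substitute for Bézout coefficients:
  11 = 88 - 1*77
  ... = 8635*(14) + 1221*(-99)
Scale by -25: particular solution (-350, 2475); reduce m mod 111: (94, -665).
General solution: m = 94 + 111t, n = -665 - 785t for integer t.
289 ≤ 94 + 111t ≤ 2850 gives t ∈ [2, 24], which is 23 values.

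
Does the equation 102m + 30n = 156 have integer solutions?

yes

gcd(102, 30):
  102 = 3×30 + 12
  30 = 2×12 + 6
  12 = 2×6
so gcd(102, 30) = 6.
6 divides 156, so integer solutions exist.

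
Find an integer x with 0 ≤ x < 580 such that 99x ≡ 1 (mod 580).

539

gcd(580, 99) = 1  (580 = 5×99 + 85, 99 = 1×85 + 14, 85 = 6×14 + 1, 14 = 14×1).
Back-substituting, 99×(-41) + 580×(7) = 1.
So 99×-41 ≡ 1 (mod 580), and -41 mod 580 = 539.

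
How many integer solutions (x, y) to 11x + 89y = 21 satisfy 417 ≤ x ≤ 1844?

16

gcd(89, 11) = 1.
By Bézout, 11·(-8) + 89·(1) = 1.
Particular solution: (10, -1).
General solution: x = 10 + 89t, y = -1 - 11t for integer t.
417 ≤ 10 + 89t ≤ 1844 gives t ∈ [5, 20], which is 16 values.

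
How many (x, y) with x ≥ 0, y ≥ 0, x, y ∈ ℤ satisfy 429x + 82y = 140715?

gcd(429, 82) = 1.
By Bézout, 429×(13) + 82×(-68) = 1.
One solution: (39, 1512).
General: x = 39 + 82t, y = 1512 - 429t.
x ≥ 0 ⇒ t ≥ 0; y ≥ 0 ⇒ t ≤ 3. So t ∈ [0, 3]: 4 solutions.

4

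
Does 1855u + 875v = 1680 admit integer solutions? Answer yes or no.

gcd(1855, 875) = 35  (1855 = 2×875 + 105, 875 = 8×105 + 35, 105 = 3×35).
35 divides 1680, so integer solutions exist.

yes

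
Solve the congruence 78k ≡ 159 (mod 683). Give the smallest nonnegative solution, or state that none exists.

gcd(683, 78) = 1  (683 = 8*78 + 59, 78 = 1*59 + 19, 59 = 3*19 + 2, 19 = 9*2 + 1, 2 = 2*1).
1 divides 159, so solutions exist.
Back-substituting, 78*(324) + 683*(-37) = 1.
So 78*(324) ≡ 1 (mod 683); multiply by 159: k ≡ 51516 (mod 683).
Smallest nonnegative: k = 51516 mod 683 = 291.

291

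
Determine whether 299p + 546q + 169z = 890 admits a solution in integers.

no

gcd(546, 299) = 13  (546 = 1×299 + 247, 299 = 1×247 + 52, 247 = 4×52 + 39, 52 = 1×39 + 13, 39 = 3×13).
gcd(13, 169) = 13.
13 does not divide 890 (remainder 6), so no integer solutions.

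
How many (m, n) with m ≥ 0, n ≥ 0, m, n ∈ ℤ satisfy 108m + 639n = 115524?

gcd(639, 108):
  639 = 5·108 + 99
  108 = 1·99 + 9
  99 = 11·9
so gcd(639, 108) = 9.
Back-substitute for Bézout coefficients:
  9 = 108 - 1·99
  ... = 108·(6) + 639·(-1)
Scale by 12836: one solution is (77016, -12836). Reduce m mod 71: (52, 172).
General: m = 52 + 71t, n = 172 - 12t.
m ≥ 0 ⇒ t ≥ 0; n ≥ 0 ⇒ t ≤ 14. So t ∈ [0, 14]: 15 solutions.

15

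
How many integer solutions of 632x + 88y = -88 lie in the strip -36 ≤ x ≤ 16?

gcd(632, 88) = 8.
By Bézout, 632*(-5) + 88*(36) = 8.
Particular solution: (0, -1).
General solution: x = 0 + 11t, y = -1 - 79t for integer t.
-36 ≤ 0 + 11t ≤ 16 gives t ∈ [-3, 1], which is 5 values.

5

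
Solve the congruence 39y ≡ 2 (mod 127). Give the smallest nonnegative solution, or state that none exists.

101

gcd(127, 39) = 1.
1 divides 2, so solutions exist.
By Bézout, 39·(-13) + 127·(4) = 1.
So 39·(-13) ≡ 1 (mod 127); multiply by 2: y ≡ -26 (mod 127).
Smallest nonnegative: y = -26 mod 127 = 101.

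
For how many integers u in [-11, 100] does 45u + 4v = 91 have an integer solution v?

gcd(45, 4):
  45 = 11*4 + 1
  4 = 4*1
so gcd(45, 4) = 1.
Back-substitute for Bézout coefficients:
  1 = 45 - 11*4
  ... = 45*(1) + 4*(-11)
Scale by 91: particular solution (91, -1001); reduce u mod 4: (3, -11).
General solution: u = 3 + 4t, v = -11 - 45t for integer t.
-11 ≤ 3 + 4t ≤ 100 gives t ∈ [-3, 24], which is 28 values.

28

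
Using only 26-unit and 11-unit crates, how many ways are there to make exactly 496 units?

2

Need nonnegative integers with 26j + 11k = 496.
gcd(26, 11) = 1, and 26·(3) + 11·(-7) = 1.
So (j₀, k₀) = (1488, -3472); general j = 1488 + 11t, k = -3472 - 26t.
j ≥ 0 ⇒ t ≥ -135; k ≥ 0 ⇒ t ≤ -134. That's 2 values of t.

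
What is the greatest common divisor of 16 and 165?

1

gcd(165, 16):
  165 = 10*16 + 5
  16 = 3*5 + 1
  5 = 5*1
so gcd(165, 16) = 1.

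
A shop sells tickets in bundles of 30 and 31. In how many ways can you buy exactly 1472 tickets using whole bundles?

Need nonnegative integers with 30j + 31k = 1472.
gcd(30, 31) = 1, and 30·(-1) + 31·(1) = 1.
So (j₀, k₀) = (-1472, 1472); general j = -1472 + 31t, k = 1472 - 30t.
j ≥ 0 ⇒ t ≥ 48; k ≥ 0 ⇒ t ≤ 49. That's 2 values of t.

2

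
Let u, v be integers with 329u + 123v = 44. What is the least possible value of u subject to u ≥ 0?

85

gcd(329, 123) = 1  (329 = 2·123 + 83, 123 = 1·83 + 40, 83 = 2·40 + 3, 40 = 13·3 + 1, 3 = 3·1).
1 divides 44, so solutions exist.
Back-substituting, 329·(-40) + 123·(107) = 1.
Scale by 44/1 = 44: (u₀, v₀) = (-1760, 4708).
General solution: u = -1760 + 123t, v = 4708 - 329t for integer t.
u ≥ 0: smallest is -1760 mod 123 = 85 (at t = 15), with v = -227.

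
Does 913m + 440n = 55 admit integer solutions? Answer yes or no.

yes

gcd(913, 440) = 11  (913 = 2*440 + 33, 440 = 13*33 + 11, 33 = 3*11).
11 divides 55, so integer solutions exist.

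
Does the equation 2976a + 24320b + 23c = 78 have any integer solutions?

gcd(24320, 2976):
  24320 = 8·2976 + 512
  2976 = 5·512 + 416
  512 = 1·416 + 96
  416 = 4·96 + 32
  96 = 3·32
so gcd(24320, 2976) = 32.
gcd(32, 23) = 1.
1 divides 78, so integer solutions exist.

yes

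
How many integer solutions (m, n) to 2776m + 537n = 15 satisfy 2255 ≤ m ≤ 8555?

12

gcd(2776, 537):
  2776 = 5*537 + 91
  537 = 5*91 + 82
  91 = 1*82 + 9
  82 = 9*9 + 1
  9 = 9*1
so gcd(2776, 537) = 1.
Back-substitute for Bézout coefficients:
  1 = 82 - 9*9
  ... = 2776*(-59) + 537*(305)
Scale by 15: particular solution (-885, 4575); reduce m mod 537: (189, -977).
General solution: m = 189 + 537t, n = -977 - 2776t for integer t.
2255 ≤ 189 + 537t ≤ 8555 gives t ∈ [4, 15], which is 12 values.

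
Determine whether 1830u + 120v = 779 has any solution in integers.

gcd(1830, 120) = 30  (1830 = 15·120 + 30, 120 = 4·30).
30 does not divide 779 (remainder 29), so no integer solutions.

no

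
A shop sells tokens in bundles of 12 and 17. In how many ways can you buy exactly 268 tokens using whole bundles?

1

Need nonnegative integers with 12j + 17k = 268.
gcd(12, 17) = 1, and 12·(-7) + 17·(5) = 1.
So (j₀, k₀) = (-1876, 1340); general j = -1876 + 17t, k = 1340 - 12t.
j ≥ 0 ⇒ t ≥ 111; k ≥ 0 ⇒ t ≤ 111. That's 1 value of t.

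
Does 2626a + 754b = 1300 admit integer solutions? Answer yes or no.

yes

gcd(2626, 754) = 26  (2626 = 3×754 + 364, 754 = 2×364 + 26, 364 = 14×26).
26 divides 1300, so integer solutions exist.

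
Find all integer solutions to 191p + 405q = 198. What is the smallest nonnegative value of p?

gcd(405, 191) = 1.
1 divides 198, so solutions exist.
By Bézout, 191*(176) + 405*(-83) = 1.
Scale by 198/1 = 198: (p₀, q₀) = (34848, -16434).
General solution: p = 34848 + 405t, q = -16434 - 191t for integer t.
p ≥ 0: smallest is 34848 mod 405 = 18 (at t = -86), with q = -8.

18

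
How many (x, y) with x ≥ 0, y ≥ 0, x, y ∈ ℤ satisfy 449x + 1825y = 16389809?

gcd(1825, 449) = 1  (1825 = 4×449 + 29, 449 = 15×29 + 14, 29 = 2×14 + 1, 14 = 14×1).
Back-substituting, 449×(-126) + 1825×(31) = 1.
Scale by 16389809: one solution is (-2065115934, 508084079). Reduce x mod 1825: (1141, 8700).
General: x = 1141 + 1825t, y = 8700 - 449t.
x ≥ 0 ⇒ t ≥ 0; y ≥ 0 ⇒ t ≤ 19. So t ∈ [0, 19]: 20 solutions.

20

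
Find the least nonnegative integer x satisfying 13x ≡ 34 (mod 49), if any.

29

gcd(49, 13) = 1  (49 = 3*13 + 10, 13 = 1*10 + 3, 10 = 3*3 + 1, 3 = 3*1).
1 divides 34, so solutions exist.
Back-substituting, 13*(-15) + 49*(4) = 1.
So 13*(-15) ≡ 1 (mod 49); multiply by 34: x ≡ -510 (mod 49).
Smallest nonnegative: x = -510 mod 49 = 29.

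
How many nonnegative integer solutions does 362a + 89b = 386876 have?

12

gcd(362, 89) = 1  (362 = 4×89 + 6, 89 = 14×6 + 5, 6 = 1×5 + 1, 5 = 5×1).
Back-substituting, 362×(15) + 89×(-61) = 1.
Scale by 386876: one solution is (5803140, -23599436). Reduce a mod 89: (73, 4050).
General: a = 73 + 89t, b = 4050 - 362t.
a ≥ 0 ⇒ t ≥ 0; b ≥ 0 ⇒ t ≤ 11. So t ∈ [0, 11]: 12 solutions.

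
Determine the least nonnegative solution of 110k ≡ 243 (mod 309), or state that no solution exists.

123

gcd(309, 110) = 1.
1 divides 243, so solutions exist.
By Bézout, 110×(59) + 309×(-21) = 1.
So 110×(59) ≡ 1 (mod 309); multiply by 243: k ≡ 14337 (mod 309).
Smallest nonnegative: k = 14337 mod 309 = 123.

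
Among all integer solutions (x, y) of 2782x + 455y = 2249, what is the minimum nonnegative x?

17

gcd(2782, 455):
  2782 = 6*455 + 52
  455 = 8*52 + 39
  52 = 1*39 + 13
  39 = 3*13
so gcd(2782, 455) = 13.
13 divides 2249, so solutions exist.
Back-substitute for Bézout coefficients:
  13 = 52 - 1*39
  ... = 2782*(9) + 455*(-55)
Scale by 2249/13 = 173: (x₀, y₀) = (1557, -9515).
General solution: x = 1557 + 35t, y = -9515 - 214t for integer t.
x ≥ 0: smallest is 1557 mod 35 = 17 (at t = -44), with y = -99.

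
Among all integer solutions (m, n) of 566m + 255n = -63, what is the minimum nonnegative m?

gcd(566, 255) = 1  (566 = 2*255 + 56, 255 = 4*56 + 31, 56 = 1*31 + 25, 31 = 1*25 + 6, 25 = 4*6 + 1, 6 = 6*1).
1 divides -63, so solutions exist.
Back-substituting, 566*(41) + 255*(-91) = 1.
Scale by -63/1 = -63: (m₀, n₀) = (-2583, 5733).
General solution: m = -2583 + 255t, n = 5733 - 566t for integer t.
m ≥ 0: smallest is -2583 mod 255 = 222 (at t = 11), with n = -493.

222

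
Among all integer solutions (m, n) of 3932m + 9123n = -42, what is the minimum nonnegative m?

gcd(9123, 3932):
  9123 = 2·3932 + 1259
  3932 = 3·1259 + 155
  1259 = 8·155 + 19
  155 = 8·19 + 3
  19 = 6·3 + 1
  3 = 3·1
so gcd(9123, 3932) = 1.
1 divides -42, so solutions exist.
Back-substitute for Bézout coefficients:
  1 = 19 - 6·3
  ... = 3932·(-2884) + 9123·(1243)
Scale by -42/1 = -42: (m₀, n₀) = (121128, -52206).
General solution: m = 121128 + 9123t, n = -52206 - 3932t for integer t.
m ≥ 0: smallest is 121128 mod 9123 = 2529 (at t = -13), with n = -1090.

2529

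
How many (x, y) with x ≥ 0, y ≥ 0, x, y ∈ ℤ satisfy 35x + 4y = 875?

gcd(35, 4):
  35 = 8×4 + 3
  4 = 1×3 + 1
  3 = 3×1
so gcd(35, 4) = 1.
Back-substitute for Bézout coefficients:
  1 = 4 - 1×3
  ... = 35×(-1) + 4×(9)
Scale by 875: one solution is (-875, 7875). Reduce x mod 4: (1, 210).
General: x = 1 + 4t, y = 210 - 35t.
x ≥ 0 ⇒ t ≥ 0; y ≥ 0 ⇒ t ≤ 6. So t ∈ [0, 6]: 7 solutions.

7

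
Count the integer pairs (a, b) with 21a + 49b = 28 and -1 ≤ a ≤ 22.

4

gcd(49, 21) = 7  (49 = 2·21 + 7, 21 = 3·7).
Back-substituting, 21·(-2) + 49·(1) = 7.
Scale by 4: particular solution (-8, 4); reduce a mod 7: (6, -2).
General solution: a = 6 + 7t, b = -2 - 3t for integer t.
-1 ≤ 6 + 7t ≤ 22 gives t ∈ [-1, 2], which is 4 values.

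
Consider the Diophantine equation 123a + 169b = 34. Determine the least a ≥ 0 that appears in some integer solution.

gcd(169, 123):
  169 = 1·123 + 46
  123 = 2·46 + 31
  46 = 1·31 + 15
  31 = 2·15 + 1
  15 = 15·1
so gcd(169, 123) = 1.
1 divides 34, so solutions exist.
Back-substitute for Bézout coefficients:
  1 = 31 - 2·15
  ... = 123·(11) + 169·(-8)
Scale by 34/1 = 34: (a₀, b₀) = (374, -272).
General solution: a = 374 + 169t, b = -272 - 123t for integer t.
a ≥ 0: smallest is 374 mod 169 = 36 (at t = -2), with b = -26.

36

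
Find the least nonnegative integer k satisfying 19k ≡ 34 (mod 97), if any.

12

gcd(97, 19) = 1.
1 divides 34, so solutions exist.
By Bézout, 19*(46) + 97*(-9) = 1.
So 19*(46) ≡ 1 (mod 97); multiply by 34: k ≡ 1564 (mod 97).
Smallest nonnegative: k = 1564 mod 97 = 12.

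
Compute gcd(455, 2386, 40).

gcd(2386, 455) = 1  (2386 = 5*455 + 111, 455 = 4*111 + 11, 111 = 10*11 + 1, 11 = 11*1).
gcd(1, 40) = 1.

1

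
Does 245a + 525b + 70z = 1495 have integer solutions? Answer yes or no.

no

gcd(525, 245) = 35  (525 = 2×245 + 35, 245 = 7×35).
gcd(35, 70) = 35.
35 does not divide 1495 (remainder 25), so no integer solutions.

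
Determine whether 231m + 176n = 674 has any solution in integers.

no

gcd(231, 176) = 11  (231 = 1*176 + 55, 176 = 3*55 + 11, 55 = 5*11).
11 does not divide 674 (remainder 3), so no integer solutions.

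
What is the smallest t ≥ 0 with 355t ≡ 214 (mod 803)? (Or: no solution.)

gcd(803, 355):
  803 = 2·355 + 93
  355 = 3·93 + 76
  93 = 1·76 + 17
  76 = 4·17 + 8
  17 = 2·8 + 1
  8 = 8·1
so gcd(803, 355) = 1.
1 divides 214, so solutions exist.
Back-substitute for Bézout coefficients:
  1 = 17 - 2·8
  ... = 355·(-95) + 803·(42)
So 355·(-95) ≡ 1 (mod 803); multiply by 214: t ≡ -20330 (mod 803).
Smallest nonnegative: t = -20330 mod 803 = 548.

548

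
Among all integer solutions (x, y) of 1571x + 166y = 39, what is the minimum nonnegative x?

gcd(1571, 166):
  1571 = 9*166 + 77
  166 = 2*77 + 12
  77 = 6*12 + 5
  12 = 2*5 + 2
  5 = 2*2 + 1
  2 = 2*1
so gcd(1571, 166) = 1.
1 divides 39, so solutions exist.
Back-substitute for Bézout coefficients:
  1 = 5 - 2*2
  ... = 1571*(69) + 166*(-653)
Scale by 39/1 = 39: (x₀, y₀) = (2691, -25467).
General solution: x = 2691 + 166t, y = -25467 - 1571t for integer t.
x ≥ 0: smallest is 2691 mod 166 = 35 (at t = -16), with y = -331.

35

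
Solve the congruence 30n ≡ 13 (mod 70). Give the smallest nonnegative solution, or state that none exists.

no solution

gcd(70, 30) = 10  (70 = 2*30 + 10, 30 = 3*10).
10 does not divide 13, so the congruence has no solution.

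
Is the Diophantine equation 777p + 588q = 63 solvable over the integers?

gcd(777, 588) = 21.
21 divides 63, so integer solutions exist.

yes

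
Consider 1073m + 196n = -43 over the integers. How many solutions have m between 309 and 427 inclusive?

1

gcd(1073, 196) = 1  (1073 = 5*196 + 93, 196 = 2*93 + 10, 93 = 9*10 + 3, 10 = 3*3 + 1, 3 = 3*1).
Back-substituting, 1073*(-59) + 196*(323) = 1.
Scale by -43: particular solution (2537, -13889); reduce m mod 196: (185, -1013).
General solution: m = 185 + 196t, n = -1013 - 1073t for integer t.
309 ≤ 185 + 196t ≤ 427 gives t ∈ [1, 1], which is 1 value.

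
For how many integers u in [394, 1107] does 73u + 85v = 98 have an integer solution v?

gcd(85, 73) = 1.
By Bézout, 73×(7) + 85×(-6) = 1.
Particular solution: (6, -4).
General solution: u = 6 + 85t, v = -4 - 73t for integer t.
394 ≤ 6 + 85t ≤ 1107 gives t ∈ [5, 12], which is 8 values.

8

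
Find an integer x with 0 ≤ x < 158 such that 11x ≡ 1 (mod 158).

gcd(158, 11) = 1  (158 = 14×11 + 4, 11 = 2×4 + 3, 4 = 1×3 + 1, 3 = 3×1).
Back-substituting, 11×(-43) + 158×(3) = 1.
So 11×-43 ≡ 1 (mod 158), and -43 mod 158 = 115.

115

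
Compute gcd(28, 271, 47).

gcd(271, 28) = 1  (271 = 9*28 + 19, 28 = 1*19 + 9, 19 = 2*9 + 1, 9 = 9*1).
gcd(1, 47) = 1.

1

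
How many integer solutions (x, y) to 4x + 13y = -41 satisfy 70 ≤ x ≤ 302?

18

gcd(13, 4):
  13 = 3*4 + 1
  4 = 4*1
so gcd(13, 4) = 1.
Back-substitute for Bézout coefficients:
  1 = 13 - 3*4
  ... = 4*(-3) + 13*(1)
Scale by -41: particular solution (123, -41); reduce x mod 13: (6, -5).
General solution: x = 6 + 13t, y = -5 - 4t for integer t.
70 ≤ 6 + 13t ≤ 302 gives t ∈ [5, 22], which is 18 values.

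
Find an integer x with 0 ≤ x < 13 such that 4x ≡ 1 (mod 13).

10

gcd(13, 4):
  13 = 3·4 + 1
  4 = 4·1
so gcd(13, 4) = 1.
Back-substitute for Bézout coefficients:
  1 = 13 - 3·4
  ... = 4·(-3) + 13·(1)
So 4·-3 ≡ 1 (mod 13), and -3 mod 13 = 10.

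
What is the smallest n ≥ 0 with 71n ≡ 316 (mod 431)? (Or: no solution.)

gcd(431, 71):
  431 = 6×71 + 5
  71 = 14×5 + 1
  5 = 5×1
so gcd(431, 71) = 1.
1 divides 316, so solutions exist.
Back-substitute for Bézout coefficients:
  1 = 71 - 14×5
  ... = 71×(85) + 431×(-14)
So 71×(85) ≡ 1 (mod 431); multiply by 316: n ≡ 26860 (mod 431).
Smallest nonnegative: n = 26860 mod 431 = 138.

138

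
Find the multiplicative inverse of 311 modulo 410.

381

gcd(410, 311) = 1.
By Bézout, 311×(-29) + 410×(22) = 1.
So 311×-29 ≡ 1 (mod 410), and -29 mod 410 = 381.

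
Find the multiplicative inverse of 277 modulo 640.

573

gcd(640, 277) = 1  (640 = 2·277 + 86, 277 = 3·86 + 19, 86 = 4·19 + 10, 19 = 1·10 + 9, 10 = 1·9 + 1, 9 = 9·1).
Back-substituting, 277·(-67) + 640·(29) = 1.
So 277·-67 ≡ 1 (mod 640), and -67 mod 640 = 573.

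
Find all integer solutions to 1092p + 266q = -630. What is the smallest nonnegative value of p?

gcd(1092, 266):
  1092 = 4×266 + 28
  266 = 9×28 + 14
  28 = 2×14
so gcd(1092, 266) = 14.
14 divides -630, so solutions exist.
Back-substitute for Bézout coefficients:
  14 = 266 - 9×28
  ... = 1092×(-9) + 266×(37)
Scale by -630/14 = -45: (p₀, q₀) = (405, -1665).
General solution: p = 405 + 19t, q = -1665 - 78t for integer t.
p ≥ 0: smallest is 405 mod 19 = 6 (at t = -21), with q = -27.

6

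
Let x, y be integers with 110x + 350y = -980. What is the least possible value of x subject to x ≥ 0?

7

gcd(350, 110):
  350 = 3×110 + 20
  110 = 5×20 + 10
  20 = 2×10
so gcd(350, 110) = 10.
10 divides -980, so solutions exist.
Back-substitute for Bézout coefficients:
  10 = 110 - 5×20
  ... = 110×(16) + 350×(-5)
Scale by -980/10 = -98: (x₀, y₀) = (-1568, 490).
General solution: x = -1568 + 35t, y = 490 - 11t for integer t.
x ≥ 0: smallest is -1568 mod 35 = 7 (at t = 45), with y = -5.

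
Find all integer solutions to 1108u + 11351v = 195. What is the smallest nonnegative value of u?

gcd(11351, 1108):
  11351 = 10×1108 + 271
  1108 = 4×271 + 24
  271 = 11×24 + 7
  24 = 3×7 + 3
  7 = 2×3 + 1
  3 = 3×1
so gcd(11351, 1108) = 1.
1 divides 195, so solutions exist.
Back-substitute for Bézout coefficients:
  1 = 7 - 2×3
  ... = 1108×(-3309) + 11351×(323)
Scale by 195/1 = 195: (u₀, v₀) = (-645255, 62985).
General solution: u = -645255 + 11351t, v = 62985 - 1108t for integer t.
u ≥ 0: smallest is -645255 mod 11351 = 1752 (at t = 57), with v = -171.

1752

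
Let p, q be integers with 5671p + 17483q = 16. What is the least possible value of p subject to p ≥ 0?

1711

gcd(17483, 5671) = 1.
1 divides 16, so solutions exist.
By Bézout, 5671·(3385) + 17483·(-1098) = 1.
Scale by 16/1 = 16: (p₀, q₀) = (54160, -17568).
General solution: p = 54160 + 17483t, q = -17568 - 5671t for integer t.
p ≥ 0: smallest is 54160 mod 17483 = 1711 (at t = -3), with q = -555.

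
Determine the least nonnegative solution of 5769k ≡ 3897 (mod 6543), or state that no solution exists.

gcd(6543, 5769) = 9  (6543 = 1×5769 + 774, 5769 = 7×774 + 351, 774 = 2×351 + 72, 351 = 4×72 + 63, 72 = 1×63 + 9, 63 = 7×9).
9 divides 3897, so solutions exist.
Back-substituting, 5769×(-93) + 6543×(82) = 9.
So 5769×(-93) ≡ 9 (mod 6543); multiply by 433: k ≡ -40269 (mod 727).
Smallest nonnegative: k = -40269 mod 727 = 443.

443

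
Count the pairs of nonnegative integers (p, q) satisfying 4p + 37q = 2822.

19

gcd(37, 4) = 1  (37 = 9*4 + 1, 4 = 4*1).
Back-substituting, 4*(-9) + 37*(1) = 1.
Scale by 2822: one solution is (-25398, 2822). Reduce p mod 37: (21, 74).
General: p = 21 + 37t, q = 74 - 4t.
p ≥ 0 ⇒ t ≥ 0; q ≥ 0 ⇒ t ≤ 18. So t ∈ [0, 18]: 19 solutions.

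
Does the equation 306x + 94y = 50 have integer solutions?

yes

gcd(306, 94):
  306 = 3×94 + 24
  94 = 3×24 + 22
  24 = 1×22 + 2
  22 = 11×2
so gcd(306, 94) = 2.
2 divides 50, so integer solutions exist.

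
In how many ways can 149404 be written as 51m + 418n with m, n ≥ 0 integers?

gcd(418, 51) = 1.
By Bézout, 51*(41) + 418*(-5) = 1.
One solution: (192, 334).
General: m = 192 + 418t, n = 334 - 51t.
m ≥ 0 ⇒ t ≥ 0; n ≥ 0 ⇒ t ≤ 6. So t ∈ [0, 6]: 7 solutions.

7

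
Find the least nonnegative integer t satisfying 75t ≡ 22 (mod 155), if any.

no solution

gcd(155, 75):
  155 = 2·75 + 5
  75 = 15·5
so gcd(155, 75) = 5.
5 does not divide 22, so the congruence has no solution.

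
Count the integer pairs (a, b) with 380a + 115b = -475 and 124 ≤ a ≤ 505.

gcd(380, 115) = 5.
By Bézout, 380*(10) + 115*(-33) = 5.
Particular solution: (16, -57).
General solution: a = 16 + 23t, b = -57 - 76t for integer t.
124 ≤ 16 + 23t ≤ 505 gives t ∈ [5, 21], which is 17 values.

17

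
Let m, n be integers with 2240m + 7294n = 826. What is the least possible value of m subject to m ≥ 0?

199

gcd(7294, 2240) = 14  (7294 = 3×2240 + 574, 2240 = 3×574 + 518, 574 = 1×518 + 56, 518 = 9×56 + 14, 56 = 4×14).
14 divides 826, so solutions exist.
Back-substituting, 2240×(127) + 7294×(-39) = 14.
Scale by 826/14 = 59: (m₀, n₀) = (7493, -2301).
General solution: m = 7493 + 521t, n = -2301 - 160t for integer t.
m ≥ 0: smallest is 7493 mod 521 = 199 (at t = -14), with n = -61.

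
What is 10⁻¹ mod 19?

gcd(19, 10) = 1.
By Bézout, 10×(2) + 19×(-1) = 1.
So 10×2 ≡ 1 (mod 19), and 2 mod 19 = 2.

2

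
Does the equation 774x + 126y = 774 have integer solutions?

yes

gcd(774, 126) = 18.
18 divides 774, so integer solutions exist.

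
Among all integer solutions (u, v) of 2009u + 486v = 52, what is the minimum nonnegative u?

98

gcd(2009, 486):
  2009 = 4·486 + 65
  486 = 7·65 + 31
  65 = 2·31 + 3
  31 = 10·3 + 1
  3 = 3·1
so gcd(2009, 486) = 1.
1 divides 52, so solutions exist.
Back-substitute for Bézout coefficients:
  1 = 31 - 10·3
  ... = 2009·(-157) + 486·(649)
Scale by 52/1 = 52: (u₀, v₀) = (-8164, 33748).
General solution: u = -8164 + 486t, v = 33748 - 2009t for integer t.
u ≥ 0: smallest is -8164 mod 486 = 98 (at t = 17), with v = -405.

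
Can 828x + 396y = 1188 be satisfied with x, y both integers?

yes

gcd(828, 396) = 36  (828 = 2*396 + 36, 396 = 11*36).
36 divides 1188, so integer solutions exist.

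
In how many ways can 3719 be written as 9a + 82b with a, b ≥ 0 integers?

5

gcd(82, 9):
  82 = 9·9 + 1
  9 = 9·1
so gcd(82, 9) = 1.
Back-substitute for Bézout coefficients:
  1 = 82 - 9·9
  ... = 9·(-9) + 82·(1)
Scale by 3719: one solution is (-33471, 3719). Reduce a mod 82: (67, 38).
General: a = 67 + 82t, b = 38 - 9t.
a ≥ 0 ⇒ t ≥ 0; b ≥ 0 ⇒ t ≤ 4. So t ∈ [0, 4]: 5 solutions.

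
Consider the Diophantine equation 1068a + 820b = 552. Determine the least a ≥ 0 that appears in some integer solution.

gcd(1068, 820):
  1068 = 1×820 + 248
  820 = 3×248 + 76
  248 = 3×76 + 20
  76 = 3×20 + 16
  20 = 1×16 + 4
  16 = 4×4
so gcd(1068, 820) = 4.
4 divides 552, so solutions exist.
Back-substitute for Bézout coefficients:
  4 = 20 - 1×16
  ... = 1068×(43) + 820×(-56)
Scale by 552/4 = 138: (a₀, b₀) = (5934, -7728).
General solution: a = 5934 + 205t, b = -7728 - 267t for integer t.
a ≥ 0: smallest is 5934 mod 205 = 194 (at t = -28), with b = -252.

194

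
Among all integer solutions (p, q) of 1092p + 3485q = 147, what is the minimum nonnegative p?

gcd(3485, 1092):
  3485 = 3×1092 + 209
  1092 = 5×209 + 47
  209 = 4×47 + 21
  47 = 2×21 + 5
  21 = 4×5 + 1
  5 = 5×1
so gcd(3485, 1092) = 1.
1 divides 147, so solutions exist.
Back-substitute for Bézout coefficients:
  1 = 21 - 4×5
  ... = 1092×(-667) + 3485×(209)
Scale by 147/1 = 147: (p₀, q₀) = (-98049, 30723).
General solution: p = -98049 + 3485t, q = 30723 - 1092t for integer t.
p ≥ 0: smallest is -98049 mod 3485 = 3016 (at t = 29), with q = -945.

3016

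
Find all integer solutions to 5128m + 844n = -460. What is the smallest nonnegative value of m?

gcd(5128, 844) = 4  (5128 = 6×844 + 64, 844 = 13×64 + 12, 64 = 5×12 + 4, 12 = 3×4).
4 divides -460, so solutions exist.
Back-substituting, 5128×(66) + 844×(-401) = 4.
Scale by -460/4 = -115: (m₀, n₀) = (-7590, 46115).
General solution: m = -7590 + 211t, n = 46115 - 1282t for integer t.
m ≥ 0: smallest is -7590 mod 211 = 6 (at t = 36), with n = -37.

6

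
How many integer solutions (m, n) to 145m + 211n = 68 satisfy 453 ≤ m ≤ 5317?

23

gcd(211, 145) = 1.
By Bézout, 145*(-16) + 211*(11) = 1.
Particular solution: (178, -122).
General solution: m = 178 + 211t, n = -122 - 145t for integer t.
453 ≤ 178 + 211t ≤ 5317 gives t ∈ [2, 24], which is 23 values.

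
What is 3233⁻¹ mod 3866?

3127

gcd(3866, 3233) = 1.
By Bézout, 3233·(-739) + 3866·(618) = 1.
So 3233·-739 ≡ 1 (mod 3866), and -739 mod 3866 = 3127.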